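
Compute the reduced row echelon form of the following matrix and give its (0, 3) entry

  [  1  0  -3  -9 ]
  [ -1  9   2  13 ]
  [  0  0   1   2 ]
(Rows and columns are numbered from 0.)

-3

Add ρ1 to ρ2.
  [ 1  0  -3  -9 ]
  [ 0  9  -1   4 ]
  [ 0  0   1   2 ]
Multiply ρ2 by 1/9.
  [ 1  0    -3   -9 ]
  [ 0  1  -1/9  4/9 ]
  [ 0  0     1    2 ]
Add 1/9 times ρ3 to ρ2.
  [ 1  0  -3   -9 ]
  [ 0  1   0  2/3 ]
  [ 0  0   1    2 ]
Add 3 times ρ3 to ρ1.
  [ 1  0  0   -3 ]
  [ 0  1  0  2/3 ]
  [ 0  0  1    2 ]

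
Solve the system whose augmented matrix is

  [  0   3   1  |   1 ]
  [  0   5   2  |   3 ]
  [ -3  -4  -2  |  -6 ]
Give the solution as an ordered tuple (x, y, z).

ρ1 <=> ρ3
  [ -3  -4  -2  |  -6 ]
  [  0   5   2  |   3 ]
  [  0   3   1  |   1 ]
ρ1 -> -1/3·ρ1
  [ 1  4/3  2/3  |  2 ]
  [ 0    5    2  |  3 ]
  [ 0    3    1  |  1 ]
ρ2 -> 1/5·ρ2
  [ 1  4/3  2/3  |    2 ]
  [ 0    1  2/5  |  3/5 ]
  [ 0    3    1  |    1 ]
ρ3 -> ρ3 − 3·ρ2
  [ 1  4/3   2/3  |     2 ]
  [ 0    1   2/5  |   3/5 ]
  [ 0    0  -1/5  |  -4/5 ]
ρ3 -> -5·ρ3
  [ 1  4/3  2/3  |    2 ]
  [ 0    1  2/5  |  3/5 ]
  [ 0    0    1  |    4 ]
ρ2 -> ρ2 − 2/5·ρ3
  [ 1  4/3  2/3  |   2 ]
  [ 0    1    0  |  -1 ]
  [ 0    0    1  |   4 ]
ρ1 -> ρ1 − 2/3·ρ3
  [ 1  4/3  0  |  -2/3 ]
  [ 0    1  0  |    -1 ]
  [ 0    0  1  |     4 ]
ρ1 -> ρ1 − 4/3·ρ2
  [ 1  0  0  |  2/3 ]
  [ 0  1  0  |   -1 ]
  [ 0  0  1  |    4 ]
Reading off the last column: x = 2/3, y = -1, z = 4.

(2/3, -1, 4)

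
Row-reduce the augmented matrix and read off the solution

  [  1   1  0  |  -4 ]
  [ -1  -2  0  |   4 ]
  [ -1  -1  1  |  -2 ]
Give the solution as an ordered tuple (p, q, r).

r2 ← r2 + r1
  [  1   1  0  |  -4 ]
  [  0  -1  0  |   0 ]
  [ -1  -1  1  |  -2 ]
r3 ← r3 + r1
  [ 1   1  0  |  -4 ]
  [ 0  -1  0  |   0 ]
  [ 0   0  1  |  -6 ]
r2 ← -1·r2
  [ 1  1  0  |  -4 ]
  [ 0  1  0  |   0 ]
  [ 0  0  1  |  -6 ]
r1 ← r1 − r2
  [ 1  0  0  |  -4 ]
  [ 0  1  0  |   0 ]
  [ 0  0  1  |  -6 ]
Reading off the last column: p = -4, q = 0, r = -6.

(-4, 0, -6)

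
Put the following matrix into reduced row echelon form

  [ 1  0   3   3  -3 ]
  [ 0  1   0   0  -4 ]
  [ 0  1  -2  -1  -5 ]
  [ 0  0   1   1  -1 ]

[[1, 0, 0, 0, 0], [0, 1, 0, 0, -4], [0, 0, 1, 0, 2], [0, 0, 0, 1, -3]]

r3 ← r3 − r2
  [ 1  0   3   3  -3 ]
  [ 0  1   0   0  -4 ]
  [ 0  0  -2  -1  -1 ]
  [ 0  0   1   1  -1 ]
r3 ← -1/2·r3
  [ 1  0  3    3   -3 ]
  [ 0  1  0    0   -4 ]
  [ 0  0  1  1/2  1/2 ]
  [ 0  0  1    1   -1 ]
r4 ← r4 − r3
  [ 1  0  3    3    -3 ]
  [ 0  1  0    0    -4 ]
  [ 0  0  1  1/2   1/2 ]
  [ 0  0  0  1/2  -3/2 ]
r4 ← 2·r4
  [ 1  0  3    3   -3 ]
  [ 0  1  0    0   -4 ]
  [ 0  0  1  1/2  1/2 ]
  [ 0  0  0    1   -3 ]
r3 ← r3 − 1/2·r4
  [ 1  0  3  3  -3 ]
  [ 0  1  0  0  -4 ]
  [ 0  0  1  0   2 ]
  [ 0  0  0  1  -3 ]
r1 ← r1 − 3·r4
  [ 1  0  3  0   6 ]
  [ 0  1  0  0  -4 ]
  [ 0  0  1  0   2 ]
  [ 0  0  0  1  -3 ]
r1 ← r1 − 3·r3
  [ 1  0  0  0   0 ]
  [ 0  1  0  0  -4 ]
  [ 0  0  1  0   2 ]
  [ 0  0  0  1  -3 ]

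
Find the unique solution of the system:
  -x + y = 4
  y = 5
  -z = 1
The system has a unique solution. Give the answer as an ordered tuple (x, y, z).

Form the augmented matrix and row-reduce:
  [ -1  1   0  |  4 ]
  [  0  1   0  |  5 ]
  [  0  0  -1  |  1 ]
R1 ← -1·R1
R3 ← -1·R3
R1 ← R1 + R2
Reading off the last column: x = 1, y = 5, z = -1.

(1, 5, -1)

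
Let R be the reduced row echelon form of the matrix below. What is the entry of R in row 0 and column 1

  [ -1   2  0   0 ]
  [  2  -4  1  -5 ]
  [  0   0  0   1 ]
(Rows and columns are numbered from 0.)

R1 -> -1·R1
  [ 1  -2  0   0 ]
  [ 2  -4  1  -5 ]
  [ 0   0  0   1 ]
R2 -> R2 − 2·R1
  [ 1  -2  0   0 ]
  [ 0   0  1  -5 ]
  [ 0   0  0   1 ]
R2 -> R2 + 5·R3
  [ 1  -2  0  0 ]
  [ 0   0  1  0 ]
  [ 0   0  0  1 ]

-2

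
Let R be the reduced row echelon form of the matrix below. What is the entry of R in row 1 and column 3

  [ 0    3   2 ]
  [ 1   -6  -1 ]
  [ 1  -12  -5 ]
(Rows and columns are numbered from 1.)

Swap R1 and R2.
  [ 1   -6  -1 ]
  [ 0    3   2 ]
  [ 1  -12  -5 ]
Subtract R1 from R3.
  [ 1  -6  -1 ]
  [ 0   3   2 ]
  [ 0  -6  -4 ]
Multiply R2 by 1/3.
  [ 1  -6   -1 ]
  [ 0   1  2/3 ]
  [ 0  -6   -4 ]
Add 6 times R2 to R3.
  [ 1  -6   -1 ]
  [ 0   1  2/3 ]
  [ 0   0    0 ]
Add 6 times R2 to R1.
  [ 1  0    3 ]
  [ 0  1  2/3 ]
  [ 0  0    0 ]

3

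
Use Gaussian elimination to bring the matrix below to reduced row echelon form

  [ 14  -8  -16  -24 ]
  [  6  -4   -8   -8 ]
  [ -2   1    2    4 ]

Multiply R1 by 1/14.
  [  1  -4/7  -8/7  -12/7 ]
  [  6    -4    -8     -8 ]
  [ -2     1     2      4 ]
Subtract 6 times R1 from R2.
  [  1  -4/7  -8/7  -12/7 ]
  [  0  -4/7  -8/7   16/7 ]
  [ -2     1     2      4 ]
Add 2 times R1 to R3.
  [ 1  -4/7  -8/7  -12/7 ]
  [ 0  -4/7  -8/7   16/7 ]
  [ 0  -1/7  -2/7    4/7 ]
Multiply R2 by -7/4.
  [ 1  -4/7  -8/7  -12/7 ]
  [ 0     1     2     -4 ]
  [ 0  -1/7  -2/7    4/7 ]
Add 1/7 times R2 to R3.
  [ 1  -4/7  -8/7  -12/7 ]
  [ 0     1     2     -4 ]
  [ 0     0     0      0 ]
Add 4/7 times R2 to R1.
  [ 1  0  0  -4 ]
  [ 0  1  2  -4 ]
  [ 0  0  0   0 ]

[[1, 0, 0, -4], [0, 1, 2, -4], [0, 0, 0, 0]]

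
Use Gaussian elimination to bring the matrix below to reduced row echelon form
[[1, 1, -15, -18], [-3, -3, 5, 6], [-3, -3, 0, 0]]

Add 3 times R1 to R2.
  [  1   1  -15  -18 ]
  [  0   0  -40  -48 ]
  [ -3  -3    0    0 ]
Add 3 times R1 to R3.
  [ 1  1  -15  -18 ]
  [ 0  0  -40  -48 ]
  [ 0  0  -45  -54 ]
Multiply R2 by -1/40.
  [ 1  1  -15  -18 ]
  [ 0  0    1  6/5 ]
  [ 0  0  -45  -54 ]
Add 45 times R2 to R3.
  [ 1  1  -15  -18 ]
  [ 0  0    1  6/5 ]
  [ 0  0    0    0 ]
Add 15 times R2 to R1.
  [ 1  1  0    0 ]
  [ 0  0  1  6/5 ]
  [ 0  0  0    0 ]

[[1, 1, 0, 0], [0, 0, 1, 6/5], [0, 0, 0, 0]]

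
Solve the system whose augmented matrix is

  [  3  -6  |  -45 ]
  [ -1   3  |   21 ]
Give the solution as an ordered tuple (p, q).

(-3, 6)

R1 ← 1/3·R1
R2 ← R2 + R1
R1 ← R1 + 2·R2
Reading off the last column: p = -3, q = 6.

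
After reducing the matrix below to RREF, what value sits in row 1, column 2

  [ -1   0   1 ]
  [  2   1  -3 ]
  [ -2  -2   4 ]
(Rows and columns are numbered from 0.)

-1

r1 ← -1·r1
  [  1   0  -1 ]
  [  2   1  -3 ]
  [ -2  -2   4 ]
r2 ← r2 − 2·r1
  [  1   0  -1 ]
  [  0   1  -1 ]
  [ -2  -2   4 ]
r3 ← r3 + 2·r1
  [ 1   0  -1 ]
  [ 0   1  -1 ]
  [ 0  -2   2 ]
r3 ← r3 + 2·r2
  [ 1  0  -1 ]
  [ 0  1  -1 ]
  [ 0  0   0 ]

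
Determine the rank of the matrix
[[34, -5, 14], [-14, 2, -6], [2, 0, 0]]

rank = 3

Multiply R1 by 1/34.
  [   1  -5/34  7/17 ]
  [ -14      2    -6 ]
  [   2      0     0 ]
Add 14 times R1 to R2.
  [ 1  -5/34   7/17 ]
  [ 0  -1/17  -4/17 ]
  [ 2      0      0 ]
Subtract 2 times R1 from R3.
  [ 1  -5/34    7/17 ]
  [ 0  -1/17   -4/17 ]
  [ 0   5/17  -14/17 ]
Multiply R2 by -17.
  [ 1  -5/34    7/17 ]
  [ 0      1       4 ]
  [ 0   5/17  -14/17 ]
Subtract 5/17 times R2 from R3.
  [ 1  -5/34  7/17 ]
  [ 0      1     4 ]
  [ 0      0    -2 ]
Multiply R3 by -1/2.
  [ 1  -5/34  7/17 ]
  [ 0      1     4 ]
  [ 0      0     1 ]
Subtract 4 times R3 from R2.
  [ 1  -5/34  7/17 ]
  [ 0      1     0 ]
  [ 0      0     1 ]
Subtract 7/17 times R3 from R1.
  [ 1  -5/34  0 ]
  [ 0      1  0 ]
  [ 0      0  1 ]
Add 5/34 times R2 to R1.
  [ 1  0  0 ]
  [ 0  1  0 ]
  [ 0  0  1 ]
The reduced form has 3 nonzero rows.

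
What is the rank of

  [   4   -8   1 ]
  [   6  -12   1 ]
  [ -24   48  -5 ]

rank = 2

Multiply R1 by 1/4.
  [   1   -2  1/4 ]
  [   6  -12    1 ]
  [ -24   48   -5 ]
Subtract 6 times R1 from R2.
  [   1  -2   1/4 ]
  [   0   0  -1/2 ]
  [ -24  48    -5 ]
Add 24 times R1 to R3.
  [ 1  -2   1/4 ]
  [ 0   0  -1/2 ]
  [ 0   0     1 ]
Multiply R2 by -2.
  [ 1  -2  1/4 ]
  [ 0   0    1 ]
  [ 0   0    1 ]
Subtract R2 from R3.
  [ 1  -2  1/4 ]
  [ 0   0    1 ]
  [ 0   0    0 ]
Subtract 1/4 times R2 from R1.
  [ 1  -2  0 ]
  [ 0   0  1 ]
  [ 0   0  0 ]
The reduced form has 2 nonzero rows.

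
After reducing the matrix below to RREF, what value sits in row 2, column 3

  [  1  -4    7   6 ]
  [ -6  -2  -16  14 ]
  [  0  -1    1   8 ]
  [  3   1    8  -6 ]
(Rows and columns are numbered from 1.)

ρ2 ← ρ2 + 6·ρ1
ρ4 ← ρ4 − 3·ρ1
ρ2 ← -1/26·ρ2
ρ3 ← ρ3 + ρ2
ρ4 ← ρ4 − 13·ρ2
ρ3 ← 13/79·ρ3
ρ4 ← ρ4 − ρ3
ρ2 ← ρ2 + 25/13·ρ3
ρ1 ← ρ1 − 6·ρ3
ρ1 ← ρ1 + 4·ρ2

-1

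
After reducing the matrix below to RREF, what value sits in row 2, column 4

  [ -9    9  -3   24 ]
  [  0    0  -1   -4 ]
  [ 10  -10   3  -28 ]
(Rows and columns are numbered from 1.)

4

R1 := -1/9·R1
  [  1   -1  1/3  -8/3 ]
  [  0    0   -1    -4 ]
  [ 10  -10    3   -28 ]
R3 := R3 − 10·R1
  [ 1  -1   1/3  -8/3 ]
  [ 0   0    -1    -4 ]
  [ 0   0  -1/3  -4/3 ]
R2 := -1·R2
  [ 1  -1   1/3  -8/3 ]
  [ 0   0     1     4 ]
  [ 0   0  -1/3  -4/3 ]
R3 := R3 + 1/3·R2
  [ 1  -1  1/3  -8/3 ]
  [ 0   0    1     4 ]
  [ 0   0    0     0 ]
R1 := R1 − 1/3·R2
  [ 1  -1  0  -4 ]
  [ 0   0  1   4 ]
  [ 0   0  0   0 ]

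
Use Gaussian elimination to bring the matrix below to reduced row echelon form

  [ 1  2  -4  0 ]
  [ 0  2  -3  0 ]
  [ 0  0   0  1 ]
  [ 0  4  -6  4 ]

R2 := 1/2·R2
  [ 1  2    -4  0 ]
  [ 0  1  -3/2  0 ]
  [ 0  0     0  1 ]
  [ 0  4    -6  4 ]
R4 := R4 − 4·R2
  [ 1  2    -4  0 ]
  [ 0  1  -3/2  0 ]
  [ 0  0     0  1 ]
  [ 0  0     0  4 ]
R4 := R4 − 4·R3
  [ 1  2    -4  0 ]
  [ 0  1  -3/2  0 ]
  [ 0  0     0  1 ]
  [ 0  0     0  0 ]
R1 := R1 − 2·R2
  [ 1  0    -1  0 ]
  [ 0  1  -3/2  0 ]
  [ 0  0     0  1 ]
  [ 0  0     0  0 ]

[[1, 0, -1, 0], [0, 1, -3/2, 0], [0, 0, 0, 1], [0, 0, 0, 0]]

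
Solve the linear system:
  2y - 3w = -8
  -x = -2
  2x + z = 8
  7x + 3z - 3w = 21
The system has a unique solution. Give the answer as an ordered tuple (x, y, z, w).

(2, -3/2, 4, 5/3)

Form the augmented matrix and row-reduce:
  [  0  2  0  -3  |  -8 ]
  [ -1  0  0   0  |  -2 ]
  [  2  0  1   0  |   8 ]
  [  7  0  3  -3  |  21 ]
R1 <-> R2
  [ -1  0  0   0  |  -2 ]
  [  0  2  0  -3  |  -8 ]
  [  2  0  1   0  |   8 ]
  [  7  0  3  -3  |  21 ]
R1 → -1·R1
  [ 1  0  0   0  |   2 ]
  [ 0  2  0  -3  |  -8 ]
  [ 2  0  1   0  |   8 ]
  [ 7  0  3  -3  |  21 ]
R3 → R3 − 2·R1
  [ 1  0  0   0  |   2 ]
  [ 0  2  0  -3  |  -8 ]
  [ 0  0  1   0  |   4 ]
  [ 7  0  3  -3  |  21 ]
R4 → R4 − 7·R1
  [ 1  0  0   0  |   2 ]
  [ 0  2  0  -3  |  -8 ]
  [ 0  0  1   0  |   4 ]
  [ 0  0  3  -3  |   7 ]
R2 → 1/2·R2
  [ 1  0  0     0  |   2 ]
  [ 0  1  0  -3/2  |  -4 ]
  [ 0  0  1     0  |   4 ]
  [ 0  0  3    -3  |   7 ]
R4 → R4 − 3·R3
  [ 1  0  0     0  |   2 ]
  [ 0  1  0  -3/2  |  -4 ]
  [ 0  0  1     0  |   4 ]
  [ 0  0  0    -3  |  -5 ]
R4 → -1/3·R4
  [ 1  0  0     0  |    2 ]
  [ 0  1  0  -3/2  |   -4 ]
  [ 0  0  1     0  |    4 ]
  [ 0  0  0     1  |  5/3 ]
R2 → R2 + 3/2·R4
  [ 1  0  0  0  |     2 ]
  [ 0  1  0  0  |  -3/2 ]
  [ 0  0  1  0  |     4 ]
  [ 0  0  0  1  |   5/3 ]
Reading off the last column: x = 2, y = -3/2, z = 4, w = 5/3.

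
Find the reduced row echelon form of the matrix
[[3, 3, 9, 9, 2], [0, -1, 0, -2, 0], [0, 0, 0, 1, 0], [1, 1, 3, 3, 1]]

[[1, 0, 3, 0, 0], [0, 1, 0, 0, 0], [0, 0, 0, 1, 0], [0, 0, 0, 0, 1]]

R1 ← 1/3·R1
  [ 1   1  3   3  2/3 ]
  [ 0  -1  0  -2    0 ]
  [ 0   0  0   1    0 ]
  [ 1   1  3   3    1 ]
R4 ← R4 − R1
  [ 1   1  3   3  2/3 ]
  [ 0  -1  0  -2    0 ]
  [ 0   0  0   1    0 ]
  [ 0   0  0   0  1/3 ]
R2 ← -1·R2
  [ 1  1  3  3  2/3 ]
  [ 0  1  0  2    0 ]
  [ 0  0  0  1    0 ]
  [ 0  0  0  0  1/3 ]
R4 ← 3·R4
  [ 1  1  3  3  2/3 ]
  [ 0  1  0  2    0 ]
  [ 0  0  0  1    0 ]
  [ 0  0  0  0    1 ]
R1 ← R1 − 2/3·R4
  [ 1  1  3  3  0 ]
  [ 0  1  0  2  0 ]
  [ 0  0  0  1  0 ]
  [ 0  0  0  0  1 ]
R2 ← R2 − 2·R3
  [ 1  1  3  3  0 ]
  [ 0  1  0  0  0 ]
  [ 0  0  0  1  0 ]
  [ 0  0  0  0  1 ]
R1 ← R1 − 3·R3
  [ 1  1  3  0  0 ]
  [ 0  1  0  0  0 ]
  [ 0  0  0  1  0 ]
  [ 0  0  0  0  1 ]
R1 ← R1 − R2
  [ 1  0  3  0  0 ]
  [ 0  1  0  0  0 ]
  [ 0  0  0  1  0 ]
  [ 0  0  0  0  1 ]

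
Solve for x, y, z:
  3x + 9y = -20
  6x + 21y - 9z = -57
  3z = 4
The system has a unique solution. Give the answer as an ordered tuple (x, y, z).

(-5/3, -5/3, 4/3)

Form the augmented matrix and row-reduce:
  [ 3   9   0  |  -20 ]
  [ 6  21  -9  |  -57 ]
  [ 0   0   3  |    4 ]
r1 → 1/3·r1
  [ 1   3   0  |  -20/3 ]
  [ 6  21  -9  |    -57 ]
  [ 0   0   3  |      4 ]
r2 → r2 − 6·r1
  [ 1  3   0  |  -20/3 ]
  [ 0  3  -9  |    -17 ]
  [ 0  0   3  |      4 ]
r2 → 1/3·r2
  [ 1  3   0  |  -20/3 ]
  [ 0  1  -3  |  -17/3 ]
  [ 0  0   3  |      4 ]
r3 → 1/3·r3
  [ 1  3   0  |  -20/3 ]
  [ 0  1  -3  |  -17/3 ]
  [ 0  0   1  |    4/3 ]
r2 → r2 + 3·r3
  [ 1  3  0  |  -20/3 ]
  [ 0  1  0  |   -5/3 ]
  [ 0  0  1  |    4/3 ]
r1 → r1 − 3·r2
  [ 1  0  0  |  -5/3 ]
  [ 0  1  0  |  -5/3 ]
  [ 0  0  1  |   4/3 ]
Reading off the last column: x = -5/3, y = -5/3, z = 4/3.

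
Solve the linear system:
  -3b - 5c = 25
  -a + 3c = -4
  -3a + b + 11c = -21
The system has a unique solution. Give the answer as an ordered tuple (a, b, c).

(-2, -5, -2)

Form the augmented matrix and row-reduce:
  [  0  -3  -5  |   25 ]
  [ -1   0   3  |   -4 ]
  [ -3   1  11  |  -21 ]
Swap r1 and r2.
  [ -1   0   3  |   -4 ]
  [  0  -3  -5  |   25 ]
  [ -3   1  11  |  -21 ]
Multiply r1 by -1.
  [  1   0  -3  |    4 ]
  [  0  -3  -5  |   25 ]
  [ -3   1  11  |  -21 ]
Add 3 times r1 to r3.
  [ 1   0  -3  |   4 ]
  [ 0  -3  -5  |  25 ]
  [ 0   1   2  |  -9 ]
Multiply r2 by -1/3.
  [ 1  0   -3  |      4 ]
  [ 0  1  5/3  |  -25/3 ]
  [ 0  1    2  |     -9 ]
Subtract r2 from r3.
  [ 1  0   -3  |      4 ]
  [ 0  1  5/3  |  -25/3 ]
  [ 0  0  1/3  |   -2/3 ]
Multiply r3 by 3.
  [ 1  0   -3  |      4 ]
  [ 0  1  5/3  |  -25/3 ]
  [ 0  0    1  |     -2 ]
Subtract 5/3 times r3 from r2.
  [ 1  0  -3  |   4 ]
  [ 0  1   0  |  -5 ]
  [ 0  0   1  |  -2 ]
Add 3 times r3 to r1.
  [ 1  0  0  |  -2 ]
  [ 0  1  0  |  -5 ]
  [ 0  0  1  |  -2 ]
Reading off the last column: a = -2, b = -5, c = -2.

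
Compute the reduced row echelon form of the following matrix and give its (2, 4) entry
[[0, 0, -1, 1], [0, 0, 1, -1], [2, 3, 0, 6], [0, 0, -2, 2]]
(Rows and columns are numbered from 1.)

-1

r1 <=> r3
r1 -> 1/2·r1
r3 -> r3 + r2
r4 -> r4 + 2·r2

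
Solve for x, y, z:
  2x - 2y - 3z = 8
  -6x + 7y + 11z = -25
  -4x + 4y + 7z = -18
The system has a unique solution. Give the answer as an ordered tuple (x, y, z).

(4, 3, -2)

Form the augmented matrix and row-reduce:
  [  2  -2  -3  |    8 ]
  [ -6   7  11  |  -25 ]
  [ -4   4   7  |  -18 ]
Multiply r1 by 1/2.
  [  1  -1  -3/2  |    4 ]
  [ -6   7    11  |  -25 ]
  [ -4   4     7  |  -18 ]
Add 6 times r1 to r2.
  [  1  -1  -3/2  |    4 ]
  [  0   1     2  |   -1 ]
  [ -4   4     7  |  -18 ]
Add 4 times r1 to r3.
  [ 1  -1  -3/2  |   4 ]
  [ 0   1     2  |  -1 ]
  [ 0   0     1  |  -2 ]
Subtract 2 times r3 from r2.
  [ 1  -1  -3/2  |   4 ]
  [ 0   1     0  |   3 ]
  [ 0   0     1  |  -2 ]
Add 3/2 times r3 to r1.
  [ 1  -1  0  |   1 ]
  [ 0   1  0  |   3 ]
  [ 0   0  1  |  -2 ]
Add r2 to r1.
  [ 1  0  0  |   4 ]
  [ 0  1  0  |   3 ]
  [ 0  0  1  |  -2 ]
Reading off the last column: x = 4, y = 3, z = -2.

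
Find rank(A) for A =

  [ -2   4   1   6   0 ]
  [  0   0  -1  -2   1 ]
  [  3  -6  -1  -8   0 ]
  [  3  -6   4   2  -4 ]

ρ1 ← -1/2·ρ1
  [ 1  -2  -1/2  -3   0 ]
  [ 0   0    -1  -2   1 ]
  [ 3  -6    -1  -8   0 ]
  [ 3  -6     4   2  -4 ]
ρ3 ← ρ3 − 3·ρ1
  [ 1  -2  -1/2  -3   0 ]
  [ 0   0    -1  -2   1 ]
  [ 0   0   1/2   1   0 ]
  [ 3  -6     4   2  -4 ]
ρ4 ← ρ4 − 3·ρ1
  [ 1  -2  -1/2  -3   0 ]
  [ 0   0    -1  -2   1 ]
  [ 0   0   1/2   1   0 ]
  [ 0   0  11/2  11  -4 ]
ρ2 ← -1·ρ2
  [ 1  -2  -1/2  -3   0 ]
  [ 0   0     1   2  -1 ]
  [ 0   0   1/2   1   0 ]
  [ 0   0  11/2  11  -4 ]
ρ3 ← ρ3 − 1/2·ρ2
  [ 1  -2  -1/2  -3    0 ]
  [ 0   0     1   2   -1 ]
  [ 0   0     0   0  1/2 ]
  [ 0   0  11/2  11   -4 ]
ρ4 ← ρ4 − 11/2·ρ2
  [ 1  -2  -1/2  -3    0 ]
  [ 0   0     1   2   -1 ]
  [ 0   0     0   0  1/2 ]
  [ 0   0     0   0  3/2 ]
ρ3 ← 2·ρ3
  [ 1  -2  -1/2  -3    0 ]
  [ 0   0     1   2   -1 ]
  [ 0   0     0   0    1 ]
  [ 0   0     0   0  3/2 ]
ρ4 ← ρ4 − 3/2·ρ3
  [ 1  -2  -1/2  -3   0 ]
  [ 0   0     1   2  -1 ]
  [ 0   0     0   0   1 ]
  [ 0   0     0   0   0 ]
ρ2 ← ρ2 + ρ3
  [ 1  -2  -1/2  -3  0 ]
  [ 0   0     1   2  0 ]
  [ 0   0     0   0  1 ]
  [ 0   0     0   0  0 ]
ρ1 ← ρ1 + 1/2·ρ2
  [ 1  -2  0  -2  0 ]
  [ 0   0  1   2  0 ]
  [ 0   0  0   0  1 ]
  [ 0   0  0   0  0 ]
The reduced form has 3 nonzero rows.

rank = 3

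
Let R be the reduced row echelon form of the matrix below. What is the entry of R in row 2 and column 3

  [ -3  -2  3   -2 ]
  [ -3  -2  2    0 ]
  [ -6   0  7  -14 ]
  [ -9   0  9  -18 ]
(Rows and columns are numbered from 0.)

R1 := -1/3·R1
  [  1  2/3  -1  2/3 ]
  [ -3   -2   2    0 ]
  [ -6    0   7  -14 ]
  [ -9    0   9  -18 ]
R2 := R2 + 3·R1
  [  1  2/3  -1  2/3 ]
  [  0    0  -1    2 ]
  [ -6    0   7  -14 ]
  [ -9    0   9  -18 ]
R3 := R3 + 6·R1
  [  1  2/3  -1  2/3 ]
  [  0    0  -1    2 ]
  [  0    4   1  -10 ]
  [ -9    0   9  -18 ]
R4 := R4 + 9·R1
  [ 1  2/3  -1  2/3 ]
  [ 0    0  -1    2 ]
  [ 0    4   1  -10 ]
  [ 0    6   0  -12 ]
R2 <-> R3
  [ 1  2/3  -1  2/3 ]
  [ 0    4   1  -10 ]
  [ 0    0  -1    2 ]
  [ 0    6   0  -12 ]
R2 := 1/4·R2
  [ 1  2/3   -1   2/3 ]
  [ 0    1  1/4  -5/2 ]
  [ 0    0   -1     2 ]
  [ 0    6    0   -12 ]
R4 := R4 − 6·R2
  [ 1  2/3    -1   2/3 ]
  [ 0    1   1/4  -5/2 ]
  [ 0    0    -1     2 ]
  [ 0    0  -3/2     3 ]
R3 := -1·R3
  [ 1  2/3    -1   2/3 ]
  [ 0    1   1/4  -5/2 ]
  [ 0    0     1    -2 ]
  [ 0    0  -3/2     3 ]
R4 := R4 + 3/2·R3
  [ 1  2/3   -1   2/3 ]
  [ 0    1  1/4  -5/2 ]
  [ 0    0    1    -2 ]
  [ 0    0    0     0 ]
R2 := R2 − 1/4·R3
  [ 1  2/3  -1  2/3 ]
  [ 0    1   0   -2 ]
  [ 0    0   1   -2 ]
  [ 0    0   0    0 ]
R1 := R1 + R3
  [ 1  2/3  0  -4/3 ]
  [ 0    1  0    -2 ]
  [ 0    0  1    -2 ]
  [ 0    0  0     0 ]
R1 := R1 − 2/3·R2
  [ 1  0  0   0 ]
  [ 0  1  0  -2 ]
  [ 0  0  1  -2 ]
  [ 0  0  0   0 ]

-2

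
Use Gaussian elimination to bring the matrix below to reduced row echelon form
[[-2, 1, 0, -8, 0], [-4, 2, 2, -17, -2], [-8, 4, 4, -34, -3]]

[[1, -1/2, 0, 4, 0], [0, 0, 1, -1/2, 0], [0, 0, 0, 0, 1]]

ρ1 → -1/2·ρ1
  [  1  -1/2  0    4   0 ]
  [ -4     2  2  -17  -2 ]
  [ -8     4  4  -34  -3 ]
ρ2 → ρ2 + 4·ρ1
  [  1  -1/2  0    4   0 ]
  [  0     0  2   -1  -2 ]
  [ -8     4  4  -34  -3 ]
ρ3 → ρ3 + 8·ρ1
  [ 1  -1/2  0   4   0 ]
  [ 0     0  2  -1  -2 ]
  [ 0     0  4  -2  -3 ]
ρ2 → 1/2·ρ2
  [ 1  -1/2  0     4   0 ]
  [ 0     0  1  -1/2  -1 ]
  [ 0     0  4    -2  -3 ]
ρ3 → ρ3 − 4·ρ2
  [ 1  -1/2  0     4   0 ]
  [ 0     0  1  -1/2  -1 ]
  [ 0     0  0     0   1 ]
ρ2 → ρ2 + ρ3
  [ 1  -1/2  0     4  0 ]
  [ 0     0  1  -1/2  0 ]
  [ 0     0  0     0  1 ]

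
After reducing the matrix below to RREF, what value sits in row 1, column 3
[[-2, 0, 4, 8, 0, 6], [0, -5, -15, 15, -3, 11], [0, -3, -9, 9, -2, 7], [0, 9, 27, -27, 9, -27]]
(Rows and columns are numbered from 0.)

R1 → -1/2·R1
  [ 1   0   -2   -4   0   -3 ]
  [ 0  -5  -15   15  -3   11 ]
  [ 0  -3   -9    9  -2    7 ]
  [ 0   9   27  -27   9  -27 ]
R2 → -1/5·R2
  [ 1   0  -2   -4    0     -3 ]
  [ 0   1   3   -3  3/5  -11/5 ]
  [ 0  -3  -9    9   -2      7 ]
  [ 0   9  27  -27    9    -27 ]
R3 → R3 + 3·R2
  [ 1  0  -2   -4     0     -3 ]
  [ 0  1   3   -3   3/5  -11/5 ]
  [ 0  0   0    0  -1/5    2/5 ]
  [ 0  9  27  -27     9    -27 ]
R4 → R4 − 9·R2
  [ 1  0  -2  -4     0     -3 ]
  [ 0  1   3  -3   3/5  -11/5 ]
  [ 0  0   0   0  -1/5    2/5 ]
  [ 0  0   0   0  18/5  -36/5 ]
R3 → -5·R3
  [ 1  0  -2  -4     0     -3 ]
  [ 0  1   3  -3   3/5  -11/5 ]
  [ 0  0   0   0     1     -2 ]
  [ 0  0   0   0  18/5  -36/5 ]
R4 → R4 − 18/5·R3
  [ 1  0  -2  -4    0     -3 ]
  [ 0  1   3  -3  3/5  -11/5 ]
  [ 0  0   0   0    1     -2 ]
  [ 0  0   0   0    0      0 ]
R2 → R2 − 3/5·R3
  [ 1  0  -2  -4  0  -3 ]
  [ 0  1   3  -3  0  -1 ]
  [ 0  0   0   0  1  -2 ]
  [ 0  0   0   0  0   0 ]

-3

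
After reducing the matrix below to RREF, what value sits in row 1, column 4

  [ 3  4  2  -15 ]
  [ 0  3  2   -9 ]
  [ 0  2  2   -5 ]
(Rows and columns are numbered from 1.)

R1 := 1/3·R1
  [ 1  4/3  2/3  -5 ]
  [ 0    3    2  -9 ]
  [ 0    2    2  -5 ]
R2 := 1/3·R2
  [ 1  4/3  2/3  -5 ]
  [ 0    1  2/3  -3 ]
  [ 0    2    2  -5 ]
R3 := R3 − 2·R2
  [ 1  4/3  2/3  -5 ]
  [ 0    1  2/3  -3 ]
  [ 0    0  2/3   1 ]
R3 := 3/2·R3
  [ 1  4/3  2/3   -5 ]
  [ 0    1  2/3   -3 ]
  [ 0    0    1  3/2 ]
R2 := R2 − 2/3·R3
  [ 1  4/3  2/3   -5 ]
  [ 0    1    0   -4 ]
  [ 0    0    1  3/2 ]
R1 := R1 − 2/3·R3
  [ 1  4/3  0   -6 ]
  [ 0    1  0   -4 ]
  [ 0    0  1  3/2 ]
R1 := R1 − 4/3·R2
  [ 1  0  0  -2/3 ]
  [ 0  1  0    -4 ]
  [ 0  0  1   3/2 ]

-2/3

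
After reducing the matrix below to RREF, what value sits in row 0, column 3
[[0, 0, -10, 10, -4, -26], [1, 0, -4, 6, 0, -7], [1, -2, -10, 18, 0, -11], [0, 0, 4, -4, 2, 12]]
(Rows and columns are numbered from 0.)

2

Swap ρ1 and ρ2.
Subtract ρ1 from ρ3.
Swap ρ2 and ρ3.
Multiply ρ2 by -1/2.
Multiply ρ3 by -1/10.
Subtract 4 times ρ3 from ρ4.
Multiply ρ4 by 5/2.
Subtract 2/5 times ρ4 from ρ3.
Subtract 3 times ρ3 from ρ2.
Add 4 times ρ3 to ρ1.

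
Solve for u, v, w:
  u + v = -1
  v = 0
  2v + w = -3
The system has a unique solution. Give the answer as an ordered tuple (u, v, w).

Form the augmented matrix and row-reduce:
  [ 1  1  0  |  -1 ]
  [ 0  1  0  |   0 ]
  [ 0  2  1  |  -3 ]
Subtract 2 times R2 from R3.
  [ 1  1  0  |  -1 ]
  [ 0  1  0  |   0 ]
  [ 0  0  1  |  -3 ]
Subtract R2 from R1.
  [ 1  0  0  |  -1 ]
  [ 0  1  0  |   0 ]
  [ 0  0  1  |  -3 ]
Reading off the last column: u = -1, v = 0, w = -3.

(-1, 0, -3)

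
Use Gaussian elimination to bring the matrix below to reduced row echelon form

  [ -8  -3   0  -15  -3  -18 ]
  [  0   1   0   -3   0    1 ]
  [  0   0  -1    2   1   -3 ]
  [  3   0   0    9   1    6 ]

Multiply R1 by -1/8.
  [ 1  3/8   0  15/8  3/8  9/4 ]
  [ 0    1   0    -3    0    1 ]
  [ 0    0  -1     2    1   -3 ]
  [ 3    0   0     9    1    6 ]
Subtract 3 times R1 from R4.
  [ 1   3/8   0  15/8   3/8   9/4 ]
  [ 0     1   0    -3     0     1 ]
  [ 0     0  -1     2     1    -3 ]
  [ 0  -9/8   0  27/8  -1/8  -3/4 ]
Add 9/8 times R2 to R4.
  [ 1  3/8   0  15/8   3/8  9/4 ]
  [ 0    1   0    -3     0    1 ]
  [ 0    0  -1     2     1   -3 ]
  [ 0    0   0     0  -1/8  3/8 ]
Multiply R3 by -1.
  [ 1  3/8  0  15/8   3/8  9/4 ]
  [ 0    1  0    -3     0    1 ]
  [ 0    0  1    -2    -1    3 ]
  [ 0    0  0     0  -1/8  3/8 ]
Multiply R4 by -8.
  [ 1  3/8  0  15/8  3/8  9/4 ]
  [ 0    1  0    -3    0    1 ]
  [ 0    0  1    -2   -1    3 ]
  [ 0    0  0     0    1   -3 ]
Add R4 to R3.
  [ 1  3/8  0  15/8  3/8  9/4 ]
  [ 0    1  0    -3    0    1 ]
  [ 0    0  1    -2    0    0 ]
  [ 0    0  0     0    1   -3 ]
Subtract 3/8 times R4 from R1.
  [ 1  3/8  0  15/8  0  27/8 ]
  [ 0    1  0    -3  0     1 ]
  [ 0    0  1    -2  0     0 ]
  [ 0    0  0     0  1    -3 ]
Subtract 3/8 times R2 from R1.
  [ 1  0  0   3  0   3 ]
  [ 0  1  0  -3  0   1 ]
  [ 0  0  1  -2  0   0 ]
  [ 0  0  0   0  1  -3 ]

[[1, 0, 0, 3, 0, 3], [0, 1, 0, -3, 0, 1], [0, 0, 1, -2, 0, 0], [0, 0, 0, 0, 1, -3]]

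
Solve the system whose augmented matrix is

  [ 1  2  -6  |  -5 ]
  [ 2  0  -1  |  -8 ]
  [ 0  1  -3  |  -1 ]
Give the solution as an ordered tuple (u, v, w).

(-3, 5, 2)

ρ2 -> ρ2 − 2·ρ1
ρ2 -> -1/4·ρ2
ρ3 -> ρ3 − ρ2
ρ3 -> -4·ρ3
ρ2 -> ρ2 + 11/4·ρ3
ρ1 -> ρ1 + 6·ρ3
ρ1 -> ρ1 − 2·ρ2
Reading off the last column: u = -3, v = 5, w = 2.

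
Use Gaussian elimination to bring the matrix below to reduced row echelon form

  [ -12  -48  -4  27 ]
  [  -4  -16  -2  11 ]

R1 ← -1/12·R1
  [  1    4  1/3  -9/4 ]
  [ -4  -16   -2    11 ]
R2 ← R2 + 4·R1
  [ 1  4   1/3  -9/4 ]
  [ 0  0  -2/3     2 ]
R2 ← -3/2·R2
  [ 1  4  1/3  -9/4 ]
  [ 0  0    1    -3 ]
R1 ← R1 − 1/3·R2
  [ 1  4  0  -5/4 ]
  [ 0  0  1    -3 ]

[[1, 4, 0, -5/4], [0, 0, 1, -3]]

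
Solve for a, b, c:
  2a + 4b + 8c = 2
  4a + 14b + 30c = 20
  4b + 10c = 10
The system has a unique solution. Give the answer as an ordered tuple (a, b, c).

Form the augmented matrix and row-reduce:
  [ 2   4   8  |   2 ]
  [ 4  14  30  |  20 ]
  [ 0   4  10  |  10 ]
Multiply R1 by 1/2.
  [ 1   2   4  |   1 ]
  [ 4  14  30  |  20 ]
  [ 0   4  10  |  10 ]
Subtract 4 times R1 from R2.
  [ 1  2   4  |   1 ]
  [ 0  6  14  |  16 ]
  [ 0  4  10  |  10 ]
Multiply R2 by 1/6.
  [ 1  2    4  |    1 ]
  [ 0  1  7/3  |  8/3 ]
  [ 0  4   10  |   10 ]
Subtract 4 times R2 from R3.
  [ 1  2    4  |     1 ]
  [ 0  1  7/3  |   8/3 ]
  [ 0  0  2/3  |  -2/3 ]
Multiply R3 by 3/2.
  [ 1  2    4  |    1 ]
  [ 0  1  7/3  |  8/3 ]
  [ 0  0    1  |   -1 ]
Subtract 7/3 times R3 from R2.
  [ 1  2  4  |   1 ]
  [ 0  1  0  |   5 ]
  [ 0  0  1  |  -1 ]
Subtract 4 times R3 from R1.
  [ 1  2  0  |   5 ]
  [ 0  1  0  |   5 ]
  [ 0  0  1  |  -1 ]
Subtract 2 times R2 from R1.
  [ 1  0  0  |  -5 ]
  [ 0  1  0  |   5 ]
  [ 0  0  1  |  -1 ]
Reading off the last column: a = -5, b = 5, c = -1.

(-5, 5, -1)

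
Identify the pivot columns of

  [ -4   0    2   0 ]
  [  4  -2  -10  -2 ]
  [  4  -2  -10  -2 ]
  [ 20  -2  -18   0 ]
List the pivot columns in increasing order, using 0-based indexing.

R1 := -1/4·R1
R2 := R2 − 4·R1
R3 := R3 − 4·R1
R4 := R4 − 20·R1
R2 := -1/2·R2
R3 := R3 + 2·R2
R4 := R4 + 2·R2
R3 ↔ R4
R3 := 1/2·R3
R2 := R2 − R3
Pivot columns are the columns containing a leading 1.

0, 1, 3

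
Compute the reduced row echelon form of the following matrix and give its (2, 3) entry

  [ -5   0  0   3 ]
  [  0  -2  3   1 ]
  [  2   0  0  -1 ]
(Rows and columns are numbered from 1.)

-3/2

R1 := -1/5·R1
  [ 1   0  0  -3/5 ]
  [ 0  -2  3     1 ]
  [ 2   0  0    -1 ]
R3 := R3 − 2·R1
  [ 1   0  0  -3/5 ]
  [ 0  -2  3     1 ]
  [ 0   0  0   1/5 ]
R2 := -1/2·R2
  [ 1  0     0  -3/5 ]
  [ 0  1  -3/2  -1/2 ]
  [ 0  0     0   1/5 ]
R3 := 5·R3
  [ 1  0     0  -3/5 ]
  [ 0  1  -3/2  -1/2 ]
  [ 0  0     0     1 ]
R2 := R2 + 1/2·R3
  [ 1  0     0  -3/5 ]
  [ 0  1  -3/2     0 ]
  [ 0  0     0     1 ]
R1 := R1 + 3/5·R3
  [ 1  0     0  0 ]
  [ 0  1  -3/2  0 ]
  [ 0  0     0  1 ]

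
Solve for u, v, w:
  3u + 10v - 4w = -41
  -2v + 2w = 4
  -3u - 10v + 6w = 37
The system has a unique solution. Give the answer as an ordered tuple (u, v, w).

(-3, -4, -2)

Form the augmented matrix and row-reduce:
  [  3   10  -4  |  -41 ]
  [  0   -2   2  |    4 ]
  [ -3  -10   6  |   37 ]
Multiply r1 by 1/3.
  [  1  10/3  -4/3  |  -41/3 ]
  [  0    -2     2  |      4 ]
  [ -3   -10     6  |     37 ]
Add 3 times r1 to r3.
  [ 1  10/3  -4/3  |  -41/3 ]
  [ 0    -2     2  |      4 ]
  [ 0     0     2  |     -4 ]
Multiply r2 by -1/2.
  [ 1  10/3  -4/3  |  -41/3 ]
  [ 0     1    -1  |     -2 ]
  [ 0     0     2  |     -4 ]
Multiply r3 by 1/2.
  [ 1  10/3  -4/3  |  -41/3 ]
  [ 0     1    -1  |     -2 ]
  [ 0     0     1  |     -2 ]
Add r3 to r2.
  [ 1  10/3  -4/3  |  -41/3 ]
  [ 0     1     0  |     -4 ]
  [ 0     0     1  |     -2 ]
Add 4/3 times r3 to r1.
  [ 1  10/3  0  |  -49/3 ]
  [ 0     1  0  |     -4 ]
  [ 0     0  1  |     -2 ]
Subtract 10/3 times r2 from r1.
  [ 1  0  0  |  -3 ]
  [ 0  1  0  |  -4 ]
  [ 0  0  1  |  -2 ]
Reading off the last column: u = -3, v = -4, w = -2.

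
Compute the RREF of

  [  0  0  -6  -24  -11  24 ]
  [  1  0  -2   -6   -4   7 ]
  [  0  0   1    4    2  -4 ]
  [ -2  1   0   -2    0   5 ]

r1 <=> r2
r4 -> r4 + 2·r1
r2 <=> r4
r4 -> r4 + 6·r3
r3 -> r3 − 2·r4
r2 -> r2 + 8·r4
r1 -> r1 + 4·r4
r2 -> r2 + 4·r3
r1 -> r1 + 2·r3

[[1, 0, 0, 2, 0, -1], [0, 1, 0, 2, 0, 3], [0, 0, 1, 4, 0, -4], [0, 0, 0, 0, 1, 0]]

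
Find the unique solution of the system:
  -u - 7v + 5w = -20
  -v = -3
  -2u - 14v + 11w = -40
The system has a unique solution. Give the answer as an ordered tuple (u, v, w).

Form the augmented matrix and row-reduce:
  [ -1   -7   5  |  -20 ]
  [  0   -1   0  |   -3 ]
  [ -2  -14  11  |  -40 ]
r1 := -1·r1
  [  1    7  -5  |   20 ]
  [  0   -1   0  |   -3 ]
  [ -2  -14  11  |  -40 ]
r3 := r3 + 2·r1
  [ 1   7  -5  |  20 ]
  [ 0  -1   0  |  -3 ]
  [ 0   0   1  |   0 ]
r2 := -1·r2
  [ 1  7  -5  |  20 ]
  [ 0  1   0  |   3 ]
  [ 0  0   1  |   0 ]
r1 := r1 + 5·r3
  [ 1  7  0  |  20 ]
  [ 0  1  0  |   3 ]
  [ 0  0  1  |   0 ]
r1 := r1 − 7·r2
  [ 1  0  0  |  -1 ]
  [ 0  1  0  |   3 ]
  [ 0  0  1  |   0 ]
Reading off the last column: u = -1, v = 3, w = 0.

(-1, 3, 0)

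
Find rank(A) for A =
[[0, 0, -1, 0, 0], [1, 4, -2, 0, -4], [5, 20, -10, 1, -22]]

rank = 3

R1 <-> R2
R3 -> R3 − 5·R1
R2 -> -1·R2
R1 -> R1 + 2·R2
The reduced form has 3 nonzero rows.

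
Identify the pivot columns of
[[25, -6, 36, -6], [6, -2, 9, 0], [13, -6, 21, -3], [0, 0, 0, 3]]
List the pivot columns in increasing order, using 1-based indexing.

Multiply ρ1 by 1/25.
Subtract 6 times ρ1 from ρ2.
Subtract 13 times ρ1 from ρ3.
Multiply ρ2 by -25/14.
Add 72/25 times ρ2 to ρ3.
Multiply ρ3 by 7/3.
Multiply ρ4 by 1/3.
Add 17 times ρ4 to ρ3.
Add 18/7 times ρ4 to ρ2.
Add 6/25 times ρ4 to ρ1.
Add 9/14 times ρ3 to ρ2.
Subtract 36/25 times ρ3 from ρ1.
Add 6/25 times ρ2 to ρ1.
Pivot columns are the columns containing a leading 1.

1, 2, 3, 4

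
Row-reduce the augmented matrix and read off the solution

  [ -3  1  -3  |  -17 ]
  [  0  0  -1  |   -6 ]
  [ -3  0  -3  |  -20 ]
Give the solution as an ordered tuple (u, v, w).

Multiply ρ1 by -1/3.
  [  1  -1/3   1  |  17/3 ]
  [  0     0  -1  |    -6 ]
  [ -3     0  -3  |   -20 ]
Add 3 times ρ1 to ρ3.
  [ 1  -1/3   1  |  17/3 ]
  [ 0     0  -1  |    -6 ]
  [ 0    -1   0  |    -3 ]
Swap ρ2 and ρ3.
  [ 1  -1/3   1  |  17/3 ]
  [ 0    -1   0  |    -3 ]
  [ 0     0  -1  |    -6 ]
Multiply ρ2 by -1.
  [ 1  -1/3   1  |  17/3 ]
  [ 0     1   0  |     3 ]
  [ 0     0  -1  |    -6 ]
Multiply ρ3 by -1.
  [ 1  -1/3  1  |  17/3 ]
  [ 0     1  0  |     3 ]
  [ 0     0  1  |     6 ]
Subtract ρ3 from ρ1.
  [ 1  -1/3  0  |  -1/3 ]
  [ 0     1  0  |     3 ]
  [ 0     0  1  |     6 ]
Add 1/3 times ρ2 to ρ1.
  [ 1  0  0  |  2/3 ]
  [ 0  1  0  |    3 ]
  [ 0  0  1  |    6 ]
Reading off the last column: u = 2/3, v = 3, w = 6.

(2/3, 3, 6)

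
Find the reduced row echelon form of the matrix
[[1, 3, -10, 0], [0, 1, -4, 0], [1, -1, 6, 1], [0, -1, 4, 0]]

Subtract ρ1 from ρ3.
  [ 1   3  -10  0 ]
  [ 0   1   -4  0 ]
  [ 0  -4   16  1 ]
  [ 0  -1    4  0 ]
Add 4 times ρ2 to ρ3.
  [ 1   3  -10  0 ]
  [ 0   1   -4  0 ]
  [ 0   0    0  1 ]
  [ 0  -1    4  0 ]
Add ρ2 to ρ4.
  [ 1  3  -10  0 ]
  [ 0  1   -4  0 ]
  [ 0  0    0  1 ]
  [ 0  0    0  0 ]
Subtract 3 times ρ2 from ρ1.
  [ 1  0   2  0 ]
  [ 0  1  -4  0 ]
  [ 0  0   0  1 ]
  [ 0  0   0  0 ]

[[1, 0, 2, 0], [0, 1, -4, 0], [0, 0, 0, 1], [0, 0, 0, 0]]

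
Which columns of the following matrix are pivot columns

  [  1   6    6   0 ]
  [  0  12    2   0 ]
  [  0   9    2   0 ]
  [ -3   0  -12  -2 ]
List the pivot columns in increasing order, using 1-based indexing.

1, 2, 3, 4

r4 ← r4 + 3·r1
r2 ← 1/12·r2
r3 ← r3 − 9·r2
r4 ← r4 − 18·r2
r3 ← 2·r3
r4 ← r4 − 3·r3
r4 ← -1/2·r4
r2 ← r2 − 1/6·r3
r1 ← r1 − 6·r3
r1 ← r1 − 6·r2
Pivot columns are the columns containing a leading 1.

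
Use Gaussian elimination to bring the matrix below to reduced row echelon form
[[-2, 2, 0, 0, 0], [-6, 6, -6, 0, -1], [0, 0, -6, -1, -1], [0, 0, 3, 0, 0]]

[[1, -1, 0, 0, 0], [0, 0, 1, 0, 0], [0, 0, 0, 1, 0], [0, 0, 0, 0, 1]]

ρ1 -> -1/2·ρ1
ρ2 -> ρ2 + 6·ρ1
ρ2 -> -1/6·ρ2
ρ3 -> ρ3 + 6·ρ2
ρ4 -> ρ4 − 3·ρ2
ρ3 -> -1·ρ3
ρ4 -> -2·ρ4
ρ2 -> ρ2 − 1/6·ρ4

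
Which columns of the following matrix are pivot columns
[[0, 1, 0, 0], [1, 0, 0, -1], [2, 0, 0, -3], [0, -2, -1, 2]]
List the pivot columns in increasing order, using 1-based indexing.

Swap ρ1 and ρ2.
  [ 1   0   0  -1 ]
  [ 0   1   0   0 ]
  [ 2   0   0  -3 ]
  [ 0  -2  -1   2 ]
Subtract 2 times ρ1 from ρ3.
  [ 1   0   0  -1 ]
  [ 0   1   0   0 ]
  [ 0   0   0  -1 ]
  [ 0  -2  -1   2 ]
Add 2 times ρ2 to ρ4.
  [ 1  0   0  -1 ]
  [ 0  1   0   0 ]
  [ 0  0   0  -1 ]
  [ 0  0  -1   2 ]
Swap ρ3 and ρ4.
  [ 1  0   0  -1 ]
  [ 0  1   0   0 ]
  [ 0  0  -1   2 ]
  [ 0  0   0  -1 ]
Multiply ρ3 by -1.
  [ 1  0  0  -1 ]
  [ 0  1  0   0 ]
  [ 0  0  1  -2 ]
  [ 0  0  0  -1 ]
Multiply ρ4 by -1.
  [ 1  0  0  -1 ]
  [ 0  1  0   0 ]
  [ 0  0  1  -2 ]
  [ 0  0  0   1 ]
Add 2 times ρ4 to ρ3.
  [ 1  0  0  -1 ]
  [ 0  1  0   0 ]
  [ 0  0  1   0 ]
  [ 0  0  0   1 ]
Add ρ4 to ρ1.
  [ 1  0  0  0 ]
  [ 0  1  0  0 ]
  [ 0  0  1  0 ]
  [ 0  0  0  1 ]
Pivot columns are the columns containing a leading 1.

1, 2, 3, 4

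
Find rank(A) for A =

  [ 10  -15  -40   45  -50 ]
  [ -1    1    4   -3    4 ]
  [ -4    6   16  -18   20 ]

rank = 2

R1 → 1/10·R1
  [  1  -3/2  -4  9/2  -5 ]
  [ -1     1   4   -3   4 ]
  [ -4     6  16  -18  20 ]
R2 → R2 + R1
  [  1  -3/2  -4  9/2  -5 ]
  [  0  -1/2   0  3/2  -1 ]
  [ -4     6  16  -18  20 ]
R3 → R3 + 4·R1
  [ 1  -3/2  -4  9/2  -5 ]
  [ 0  -1/2   0  3/2  -1 ]
  [ 0     0   0    0   0 ]
R2 → -2·R2
  [ 1  -3/2  -4  9/2  -5 ]
  [ 0     1   0   -3   2 ]
  [ 0     0   0    0   0 ]
R1 → R1 + 3/2·R2
  [ 1  0  -4   0  -2 ]
  [ 0  1   0  -3   2 ]
  [ 0  0   0   0   0 ]
The reduced form has 2 nonzero rows.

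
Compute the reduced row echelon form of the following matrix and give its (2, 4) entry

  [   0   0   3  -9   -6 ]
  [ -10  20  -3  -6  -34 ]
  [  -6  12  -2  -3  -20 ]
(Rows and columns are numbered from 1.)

-3

r1 <=> r2
  [ -10  20  -3  -6  -34 ]
  [   0   0   3  -9   -6 ]
  [  -6  12  -2  -3  -20 ]
r1 := -1/10·r1
  [  1  -2  3/10  3/5  17/5 ]
  [  0   0     3   -9    -6 ]
  [ -6  12    -2   -3   -20 ]
r3 := r3 + 6·r1
  [ 1  -2  3/10  3/5  17/5 ]
  [ 0   0     3   -9    -6 ]
  [ 0   0  -1/5  3/5   2/5 ]
r2 := 1/3·r2
  [ 1  -2  3/10  3/5  17/5 ]
  [ 0   0     1   -3    -2 ]
  [ 0   0  -1/5  3/5   2/5 ]
r3 := r3 + 1/5·r2
  [ 1  -2  3/10  3/5  17/5 ]
  [ 0   0     1   -3    -2 ]
  [ 0   0     0    0     0 ]
r1 := r1 − 3/10·r2
  [ 1  -2  0  3/2   4 ]
  [ 0   0  1   -3  -2 ]
  [ 0   0  0    0   0 ]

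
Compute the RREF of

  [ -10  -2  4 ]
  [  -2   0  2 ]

R1 ← -1/10·R1
  [  1  1/5  -2/5 ]
  [ -2    0     2 ]
R2 ← R2 + 2·R1
  [ 1  1/5  -2/5 ]
  [ 0  2/5   6/5 ]
R2 ← 5/2·R2
  [ 1  1/5  -2/5 ]
  [ 0    1     3 ]
R1 ← R1 − 1/5·R2
  [ 1  0  -1 ]
  [ 0  1   3 ]

[[1, 0, -1], [0, 1, 3]]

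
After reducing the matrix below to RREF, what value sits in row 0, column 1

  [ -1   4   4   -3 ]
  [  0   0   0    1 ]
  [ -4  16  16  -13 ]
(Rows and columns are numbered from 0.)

-4

Multiply ρ1 by -1.
  [  1  -4  -4    3 ]
  [  0   0   0    1 ]
  [ -4  16  16  -13 ]
Add 4 times ρ1 to ρ3.
  [ 1  -4  -4   3 ]
  [ 0   0   0   1 ]
  [ 0   0   0  -1 ]
Add ρ2 to ρ3.
  [ 1  -4  -4  3 ]
  [ 0   0   0  1 ]
  [ 0   0   0  0 ]
Subtract 3 times ρ2 from ρ1.
  [ 1  -4  -4  0 ]
  [ 0   0   0  1 ]
  [ 0   0   0  0 ]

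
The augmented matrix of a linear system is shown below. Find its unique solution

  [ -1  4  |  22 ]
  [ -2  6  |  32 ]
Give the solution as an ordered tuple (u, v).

ρ1 -> -1·ρ1
  [  1  -4  |  -22 ]
  [ -2   6  |   32 ]
ρ2 -> ρ2 + 2·ρ1
  [ 1  -4  |  -22 ]
  [ 0  -2  |  -12 ]
ρ2 -> -1/2·ρ2
  [ 1  -4  |  -22 ]
  [ 0   1  |    6 ]
ρ1 -> ρ1 + 4·ρ2
  [ 1  0  |  2 ]
  [ 0  1  |  6 ]
Reading off the last column: u = 2, v = 6.

(2, 6)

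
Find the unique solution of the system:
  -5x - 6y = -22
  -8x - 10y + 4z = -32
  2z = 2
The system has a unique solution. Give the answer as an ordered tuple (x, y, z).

Form the augmented matrix and row-reduce:
  [ -5   -6  0  |  -22 ]
  [ -8  -10  4  |  -32 ]
  [  0    0  2  |    2 ]
ρ1 ← -1/5·ρ1
ρ2 ← ρ2 + 8·ρ1
ρ2 ← -5/2·ρ2
ρ3 ← 1/2·ρ3
ρ2 ← ρ2 + 10·ρ3
ρ1 ← ρ1 − 6/5·ρ2
Reading off the last column: x = 2, y = 2, z = 1.

(2, 2, 1)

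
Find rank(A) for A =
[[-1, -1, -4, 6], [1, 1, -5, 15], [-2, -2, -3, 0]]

Multiply ρ1 by -1.
  [  1   1   4  -6 ]
  [  1   1  -5  15 ]
  [ -2  -2  -3   0 ]
Subtract ρ1 from ρ2.
  [  1   1   4  -6 ]
  [  0   0  -9  21 ]
  [ -2  -2  -3   0 ]
Add 2 times ρ1 to ρ3.
  [ 1  1   4   -6 ]
  [ 0  0  -9   21 ]
  [ 0  0   5  -12 ]
Multiply ρ2 by -1/9.
  [ 1  1  4    -6 ]
  [ 0  0  1  -7/3 ]
  [ 0  0  5   -12 ]
Subtract 5 times ρ2 from ρ3.
  [ 1  1  4    -6 ]
  [ 0  0  1  -7/3 ]
  [ 0  0  0  -1/3 ]
Multiply ρ3 by -3.
  [ 1  1  4    -6 ]
  [ 0  0  1  -7/3 ]
  [ 0  0  0     1 ]
Add 7/3 times ρ3 to ρ2.
  [ 1  1  4  -6 ]
  [ 0  0  1   0 ]
  [ 0  0  0   1 ]
Add 6 times ρ3 to ρ1.
  [ 1  1  4  0 ]
  [ 0  0  1  0 ]
  [ 0  0  0  1 ]
Subtract 4 times ρ2 from ρ1.
  [ 1  1  0  0 ]
  [ 0  0  1  0 ]
  [ 0  0  0  1 ]
The reduced form has 3 nonzero rows.

rank = 3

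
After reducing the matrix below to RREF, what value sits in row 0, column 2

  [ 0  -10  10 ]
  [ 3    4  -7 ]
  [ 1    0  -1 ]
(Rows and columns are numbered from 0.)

R1 <=> R2
  [ 3    4  -7 ]
  [ 0  -10  10 ]
  [ 1    0  -1 ]
R1 ← 1/3·R1
  [ 1  4/3  -7/3 ]
  [ 0  -10    10 ]
  [ 1    0    -1 ]
R3 ← R3 − R1
  [ 1   4/3  -7/3 ]
  [ 0   -10    10 ]
  [ 0  -4/3   4/3 ]
R2 ← -1/10·R2
  [ 1   4/3  -7/3 ]
  [ 0     1    -1 ]
  [ 0  -4/3   4/3 ]
R3 ← R3 + 4/3·R2
  [ 1  4/3  -7/3 ]
  [ 0    1    -1 ]
  [ 0    0     0 ]
R1 ← R1 − 4/3·R2
  [ 1  0  -1 ]
  [ 0  1  -1 ]
  [ 0  0   0 ]

-1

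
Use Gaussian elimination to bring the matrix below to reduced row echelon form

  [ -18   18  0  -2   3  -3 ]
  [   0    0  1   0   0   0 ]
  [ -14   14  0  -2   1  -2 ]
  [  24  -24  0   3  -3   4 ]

Multiply ρ1 by -1/18.
  [   1   -1  0  1/9  -1/6  1/6 ]
  [   0    0  1    0     0    0 ]
  [ -14   14  0   -2     1   -2 ]
  [  24  -24  0    3    -3    4 ]
Add 14 times ρ1 to ρ3.
  [  1   -1  0   1/9  -1/6  1/6 ]
  [  0    0  1     0     0    0 ]
  [  0    0  0  -4/9  -4/3  1/3 ]
  [ 24  -24  0     3    -3    4 ]
Subtract 24 times ρ1 from ρ4.
  [ 1  -1  0   1/9  -1/6  1/6 ]
  [ 0   0  1     0     0    0 ]
  [ 0   0  0  -4/9  -4/3  1/3 ]
  [ 0   0  0   1/3     1    0 ]
Multiply ρ3 by -9/4.
  [ 1  -1  0  1/9  -1/6   1/6 ]
  [ 0   0  1    0     0     0 ]
  [ 0   0  0    1     3  -3/4 ]
  [ 0   0  0  1/3     1     0 ]
Subtract 1/3 times ρ3 from ρ4.
  [ 1  -1  0  1/9  -1/6   1/6 ]
  [ 0   0  1    0     0     0 ]
  [ 0   0  0    1     3  -3/4 ]
  [ 0   0  0    0     0   1/4 ]
Multiply ρ4 by 4.
  [ 1  -1  0  1/9  -1/6   1/6 ]
  [ 0   0  1    0     0     0 ]
  [ 0   0  0    1     3  -3/4 ]
  [ 0   0  0    0     0     1 ]
Add 3/4 times ρ4 to ρ3.
  [ 1  -1  0  1/9  -1/6  1/6 ]
  [ 0   0  1    0     0    0 ]
  [ 0   0  0    1     3    0 ]
  [ 0   0  0    0     0    1 ]
Subtract 1/6 times ρ4 from ρ1.
  [ 1  -1  0  1/9  -1/6  0 ]
  [ 0   0  1    0     0  0 ]
  [ 0   0  0    1     3  0 ]
  [ 0   0  0    0     0  1 ]
Subtract 1/9 times ρ3 from ρ1.
  [ 1  -1  0  0  -1/2  0 ]
  [ 0   0  1  0     0  0 ]
  [ 0   0  0  1     3  0 ]
  [ 0   0  0  0     0  1 ]

[[1, -1, 0, 0, -1/2, 0], [0, 0, 1, 0, 0, 0], [0, 0, 0, 1, 3, 0], [0, 0, 0, 0, 0, 1]]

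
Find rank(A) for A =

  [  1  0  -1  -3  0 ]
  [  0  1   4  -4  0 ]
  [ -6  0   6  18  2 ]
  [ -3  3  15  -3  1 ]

r3 ← r3 + 6·r1
r4 ← r4 + 3·r1
r4 ← r4 − 3·r2
r3 ← 1/2·r3
r4 ← r4 − r3
The reduced form has 3 nonzero rows.

rank = 3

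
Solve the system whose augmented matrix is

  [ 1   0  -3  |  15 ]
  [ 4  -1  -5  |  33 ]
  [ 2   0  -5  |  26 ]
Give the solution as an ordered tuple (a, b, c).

R2 := R2 − 4·R1
  [ 1   0  -3  |   15 ]
  [ 0  -1   7  |  -27 ]
  [ 2   0  -5  |   26 ]
R3 := R3 − 2·R1
  [ 1   0  -3  |   15 ]
  [ 0  -1   7  |  -27 ]
  [ 0   0   1  |   -4 ]
R2 := -1·R2
  [ 1  0  -3  |  15 ]
  [ 0  1  -7  |  27 ]
  [ 0  0   1  |  -4 ]
R2 := R2 + 7·R3
  [ 1  0  -3  |  15 ]
  [ 0  1   0  |  -1 ]
  [ 0  0   1  |  -4 ]
R1 := R1 + 3·R3
  [ 1  0  0  |   3 ]
  [ 0  1  0  |  -1 ]
  [ 0  0  1  |  -4 ]
Reading off the last column: a = 3, b = -1, c = -4.

(3, -1, -4)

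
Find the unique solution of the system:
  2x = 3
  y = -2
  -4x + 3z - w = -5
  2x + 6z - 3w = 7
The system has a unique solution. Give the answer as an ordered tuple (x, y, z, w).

Form the augmented matrix and row-reduce:
  [  2  0  0   0  |   3 ]
  [  0  1  0   0  |  -2 ]
  [ -4  0  3  -1  |  -5 ]
  [  2  0  6  -3  |   7 ]
Multiply R1 by 1/2.
  [  1  0  0   0  |  3/2 ]
  [  0  1  0   0  |   -2 ]
  [ -4  0  3  -1  |   -5 ]
  [  2  0  6  -3  |    7 ]
Add 4 times R1 to R3.
  [ 1  0  0   0  |  3/2 ]
  [ 0  1  0   0  |   -2 ]
  [ 0  0  3  -1  |    1 ]
  [ 2  0  6  -3  |    7 ]
Subtract 2 times R1 from R4.
  [ 1  0  0   0  |  3/2 ]
  [ 0  1  0   0  |   -2 ]
  [ 0  0  3  -1  |    1 ]
  [ 0  0  6  -3  |    4 ]
Multiply R3 by 1/3.
  [ 1  0  0     0  |  3/2 ]
  [ 0  1  0     0  |   -2 ]
  [ 0  0  1  -1/3  |  1/3 ]
  [ 0  0  6    -3  |    4 ]
Subtract 6 times R3 from R4.
  [ 1  0  0     0  |  3/2 ]
  [ 0  1  0     0  |   -2 ]
  [ 0  0  1  -1/3  |  1/3 ]
  [ 0  0  0    -1  |    2 ]
Multiply R4 by -1.
  [ 1  0  0     0  |  3/2 ]
  [ 0  1  0     0  |   -2 ]
  [ 0  0  1  -1/3  |  1/3 ]
  [ 0  0  0     1  |   -2 ]
Add 1/3 times R4 to R3.
  [ 1  0  0  0  |   3/2 ]
  [ 0  1  0  0  |    -2 ]
  [ 0  0  1  0  |  -1/3 ]
  [ 0  0  0  1  |    -2 ]
Reading off the last column: x = 3/2, y = -2, z = -1/3, w = -2.

(3/2, -2, -1/3, -2)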